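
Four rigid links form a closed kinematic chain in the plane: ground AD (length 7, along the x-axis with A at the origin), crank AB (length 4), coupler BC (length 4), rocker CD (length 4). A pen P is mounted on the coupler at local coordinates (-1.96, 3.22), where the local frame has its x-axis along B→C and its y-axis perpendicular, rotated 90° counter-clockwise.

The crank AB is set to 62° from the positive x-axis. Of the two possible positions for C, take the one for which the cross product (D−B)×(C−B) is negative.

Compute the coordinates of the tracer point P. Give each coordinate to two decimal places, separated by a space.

A=(0,0), D=(7.00,0)
B = A + 4.00·(cos62°, sin62°) = (1.8779, 3.5318)
|BD| = 6.2217
circle(B,4.00) ∩ circle(D,4.00): a=3.1109, h=2.5145
  candidates: C₊=(5.8663,3.8360) cross=15.644; C₋=(3.0116,-0.3042) cross=-15.644
  mode - wants cross < 0 → take C=(3.0116,-0.3042) (cross=-15.644)
ex = (C−B)/|BC| = (0.2834,-0.9590); ey = (0.9590,0.2834)
P = B + -1.96·ex + 3.22·ey = (4.4103,6.3240)

4.41 6.32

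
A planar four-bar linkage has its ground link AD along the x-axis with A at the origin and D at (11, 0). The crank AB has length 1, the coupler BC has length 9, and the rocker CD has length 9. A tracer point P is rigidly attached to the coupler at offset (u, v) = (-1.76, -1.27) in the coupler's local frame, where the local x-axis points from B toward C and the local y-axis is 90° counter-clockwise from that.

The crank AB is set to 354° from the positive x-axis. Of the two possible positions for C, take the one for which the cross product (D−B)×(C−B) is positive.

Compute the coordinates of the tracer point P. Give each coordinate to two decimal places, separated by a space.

A=(0,0), D=(11.00,0)
B = A + 1.00·(cos354°, sin354°) = (0.9945, -0.1045)
|BD| = 10.0060
circle(B,9.00) ∩ circle(D,9.00): a=5.0030, h=7.4813
  candidates: C₊=(5.9191,7.4286) cross=74.858; C₋=(6.0754,-7.5332) cross=-74.858
  mode + wants cross > 0 → take C=(5.9191,7.4286) (cross=74.858)
ex = (C−B)/|BC| = (0.5472,0.8370); ey = (-0.8370,0.5472)
P = B + -1.76·ex + -1.27·ey = (1.0945,-2.2726)

1.09 -2.27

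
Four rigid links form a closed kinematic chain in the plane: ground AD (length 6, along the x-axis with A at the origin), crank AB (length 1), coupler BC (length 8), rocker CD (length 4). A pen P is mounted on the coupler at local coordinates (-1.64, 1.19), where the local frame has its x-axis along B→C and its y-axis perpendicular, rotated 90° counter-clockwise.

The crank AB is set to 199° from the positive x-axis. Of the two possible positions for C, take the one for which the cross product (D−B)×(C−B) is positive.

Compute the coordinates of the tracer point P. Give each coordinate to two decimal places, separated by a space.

-2.97 -0.21

A=(0,0), D=(6.00,0)
B = A + 1.00·(cos199°, sin199°) = (-0.9455, -0.3256)
|BD| = 6.9531
circle(B,8.00) ∩ circle(D,4.00): a=6.9282, h=3.9999
  candidates: C₊=(5.7878,3.9944) cross=27.812; C₋=(6.1624,-3.9967) cross=-27.812
  mode + wants cross > 0 → take C=(5.7878,3.9944) (cross=27.812)
ex = (C−B)/|BC| = (0.8417,0.5400); ey = (-0.5400,0.8417)
P = B + -1.64·ex + 1.19·ey = (-2.9684,-0.2096)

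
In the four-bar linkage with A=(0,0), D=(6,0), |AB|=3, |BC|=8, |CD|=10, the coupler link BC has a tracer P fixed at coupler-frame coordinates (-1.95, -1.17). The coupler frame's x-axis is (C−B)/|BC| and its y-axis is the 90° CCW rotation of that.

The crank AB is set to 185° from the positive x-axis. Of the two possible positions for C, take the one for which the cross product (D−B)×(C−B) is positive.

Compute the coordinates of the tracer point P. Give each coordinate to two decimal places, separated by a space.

-2.42 -2.46

A=(0,0), D=(6.00,0)
B = A + 3.00·(cos185°, sin185°) = (-2.9886, -0.2615)
|BD| = 8.9924
circle(B,8.00) ∩ circle(D,10.00): a=2.4945, h=7.6011
  candidates: C₊=(-0.7162,7.4090) cross=68.352; C₋=(-0.2741,-7.7869) cross=-68.352
  mode + wants cross > 0 → take C=(-0.7162,7.4090) (cross=68.352)
ex = (C−B)/|BC| = (0.2841,0.9588); ey = (-0.9588,0.2841)
P = B + -1.95·ex + -1.17·ey = (-2.4207,-2.4635)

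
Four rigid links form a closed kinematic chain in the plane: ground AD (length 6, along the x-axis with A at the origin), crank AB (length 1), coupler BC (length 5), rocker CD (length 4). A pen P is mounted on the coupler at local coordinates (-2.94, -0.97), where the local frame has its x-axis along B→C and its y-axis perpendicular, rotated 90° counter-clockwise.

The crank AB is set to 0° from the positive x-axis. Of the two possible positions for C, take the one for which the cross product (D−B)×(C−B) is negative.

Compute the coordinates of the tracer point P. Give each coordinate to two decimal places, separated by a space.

A=(0,0), D=(6.00,0)
B = A + 1.00·(cos0°, sin0°) = (1.0000, 0.0000)
|BD| = 5.0000
circle(B,5.00) ∩ circle(D,4.00): a=3.4000, h=3.6661
  candidates: C₊=(4.4000,3.6661) cross=18.330; C₋=(4.4000,-3.6661) cross=-18.330
  mode - wants cross < 0 → take C=(4.4000,-3.6661) (cross=-18.330)
ex = (C−B)/|BC| = (0.6800,-0.7332); ey = (0.7332,0.6800)
P = B + -2.94·ex + -0.97·ey = (-1.7104,1.4960)

-1.71 1.50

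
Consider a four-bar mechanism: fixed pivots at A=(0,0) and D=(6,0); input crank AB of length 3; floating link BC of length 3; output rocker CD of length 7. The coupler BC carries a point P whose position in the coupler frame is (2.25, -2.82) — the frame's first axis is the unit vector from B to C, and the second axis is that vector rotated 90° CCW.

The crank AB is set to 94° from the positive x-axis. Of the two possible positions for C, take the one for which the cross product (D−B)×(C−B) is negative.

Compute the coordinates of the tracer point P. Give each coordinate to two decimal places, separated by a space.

-3.52 1.56

A=(0,0), D=(6.00,0)
B = A + 3.00·(cos94°, sin94°) = (-0.2093, 2.9927)
|BD| = 6.8928
circle(B,3.00) ∩ circle(D,7.00): a=0.5449, h=2.9501
  candidates: C₊=(1.5624,5.4137) cross=20.335; C₋=(-0.9993,0.0986) cross=-20.335
  mode - wants cross < 0 → take C=(-0.9993,0.0986) (cross=-20.335)
ex = (C−B)/|BC| = (-0.2633,-0.9647); ey = (0.9647,-0.2633)
P = B + 2.25·ex + -2.82·ey = (-3.5223,1.5647)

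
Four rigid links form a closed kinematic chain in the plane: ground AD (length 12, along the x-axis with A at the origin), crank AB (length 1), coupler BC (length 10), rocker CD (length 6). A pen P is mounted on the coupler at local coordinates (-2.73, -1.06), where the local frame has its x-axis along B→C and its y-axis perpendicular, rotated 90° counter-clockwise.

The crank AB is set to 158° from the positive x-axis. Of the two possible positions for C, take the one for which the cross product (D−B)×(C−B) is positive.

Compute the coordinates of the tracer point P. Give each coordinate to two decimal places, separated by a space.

-2.96 -1.74

A=(0,0), D=(12.00,0)
B = A + 1.00·(cos158°, sin158°) = (-0.9272, 0.3746)
|BD| = 12.9326
circle(B,10.00) ∩ circle(D,6.00): a=8.9407, h=4.4793
  candidates: C₊=(8.1395,4.5931) cross=57.929; C₋=(7.8800,-4.3618) cross=-57.929
  mode + wants cross > 0 → take C=(8.1395,4.5931) (cross=57.929)
ex = (C−B)/|BC| = (0.9067,0.4218); ey = (-0.4218,0.9067)
P = B + -2.73·ex + -1.06·ey = (-2.9552,-1.7381)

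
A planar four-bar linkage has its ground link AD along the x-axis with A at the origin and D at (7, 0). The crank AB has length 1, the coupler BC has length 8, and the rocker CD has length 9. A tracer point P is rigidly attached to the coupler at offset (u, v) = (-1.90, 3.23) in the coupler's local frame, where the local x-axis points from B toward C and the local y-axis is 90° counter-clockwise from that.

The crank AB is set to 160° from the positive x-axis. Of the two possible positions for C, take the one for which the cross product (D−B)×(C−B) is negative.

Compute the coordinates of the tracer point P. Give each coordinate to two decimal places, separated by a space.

A=(0,0), D=(7.00,0)
B = A + 1.00·(cos160°, sin160°) = (-0.9397, 0.3420)
|BD| = 7.9471
circle(B,8.00) ∩ circle(D,9.00): a=2.9039, h=7.4543
  candidates: C₊=(2.2824,7.6645) cross=59.240; C₋=(1.6408,-7.2304) cross=-59.240
  mode - wants cross < 0 → take C=(1.6408,-7.2304) (cross=-59.240)
ex = (C−B)/|BC| = (0.3226,-0.9466); ey = (0.9466,0.3226)
P = B + -1.90·ex + 3.23·ey = (1.5048,3.1823)

1.50 3.18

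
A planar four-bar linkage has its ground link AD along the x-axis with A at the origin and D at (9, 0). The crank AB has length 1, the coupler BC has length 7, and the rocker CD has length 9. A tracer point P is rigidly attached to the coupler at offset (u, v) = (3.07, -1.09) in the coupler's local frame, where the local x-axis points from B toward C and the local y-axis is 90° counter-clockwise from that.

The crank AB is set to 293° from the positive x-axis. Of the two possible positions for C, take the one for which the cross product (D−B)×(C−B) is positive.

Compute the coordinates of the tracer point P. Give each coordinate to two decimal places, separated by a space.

A=(0,0), D=(9.00,0)
B = A + 1.00·(cos293°, sin293°) = (0.3907, -0.9205)
|BD| = 8.6583
circle(B,7.00) ∩ circle(D,9.00): a=2.4812, h=6.5455
  candidates: C₊=(2.1620,5.8517) cross=56.673; C₋=(3.5538,-7.1651) cross=-56.673
  mode + wants cross > 0 → take C=(2.1620,5.8517) (cross=56.673)
ex = (C−B)/|BC| = (0.2530,0.9675); ey = (-0.9675,0.2530)
P = B + 3.07·ex + -1.09·ey = (2.2221,1.7738)

2.22 1.77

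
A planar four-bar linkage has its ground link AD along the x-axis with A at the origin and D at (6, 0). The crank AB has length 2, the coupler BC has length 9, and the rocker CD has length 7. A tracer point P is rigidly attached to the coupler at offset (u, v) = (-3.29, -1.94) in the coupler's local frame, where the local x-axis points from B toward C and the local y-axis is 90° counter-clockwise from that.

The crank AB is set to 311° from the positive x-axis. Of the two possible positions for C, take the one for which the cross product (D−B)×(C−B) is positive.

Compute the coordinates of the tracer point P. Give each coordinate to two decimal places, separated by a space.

A=(0,0), D=(6.00,0)
B = A + 2.00·(cos311°, sin311°) = (1.3121, -1.5094)
|BD| = 4.9249
circle(B,9.00) ∩ circle(D,7.00): a=5.7112, h=6.9557
  candidates: C₊=(4.6167,6.8620) cross=34.256; C₋=(8.8803,-6.3799) cross=-34.256
  mode + wants cross > 0 → take C=(4.6167,6.8620) (cross=34.256)
ex = (C−B)/|BC| = (0.3672,0.9302); ey = (-0.9302,0.3672)
P = B + -3.29·ex + -1.94·ey = (1.9086,-5.2819)

1.91 -5.28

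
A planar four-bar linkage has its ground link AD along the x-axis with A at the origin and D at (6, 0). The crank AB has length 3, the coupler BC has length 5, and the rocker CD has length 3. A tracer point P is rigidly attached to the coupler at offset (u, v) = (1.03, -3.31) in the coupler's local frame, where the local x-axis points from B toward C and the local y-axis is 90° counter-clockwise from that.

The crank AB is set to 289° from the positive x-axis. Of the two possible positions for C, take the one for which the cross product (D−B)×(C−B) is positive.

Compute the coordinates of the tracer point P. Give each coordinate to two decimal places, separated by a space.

A=(0,0), D=(6.00,0)
B = A + 3.00·(cos289°, sin289°) = (0.9767, -2.8366)
|BD| = 5.7688
circle(B,5.00) ∩ circle(D,3.00): a=4.2712, h=2.5994
  candidates: C₊=(3.4177,1.5271) cross=14.996; C₋=(5.9740,-2.9999) cross=-14.996
  mode + wants cross > 0 → take C=(3.4177,1.5271) (cross=14.996)
ex = (C−B)/|BC| = (0.4882,0.8727); ey = (-0.8727,0.4882)
P = B + 1.03·ex + -3.31·ey = (4.3683,-3.5536)

4.37 -3.55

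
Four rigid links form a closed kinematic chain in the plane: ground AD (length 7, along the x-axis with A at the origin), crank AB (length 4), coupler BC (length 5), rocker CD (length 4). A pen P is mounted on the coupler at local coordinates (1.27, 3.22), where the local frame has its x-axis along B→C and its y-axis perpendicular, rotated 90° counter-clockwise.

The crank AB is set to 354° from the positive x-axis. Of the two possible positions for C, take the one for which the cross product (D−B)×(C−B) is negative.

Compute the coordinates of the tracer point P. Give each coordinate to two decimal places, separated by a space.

7.16 0.95

A=(0,0), D=(7.00,0)
B = A + 4.00·(cos354°, sin354°) = (3.9781, -0.4181)
|BD| = 3.0507
circle(B,5.00) ∩ circle(D,4.00): a=3.0004, h=3.9997
  candidates: C₊=(6.4020,3.9550) cross=12.202; C₋=(7.4984,-3.9688) cross=-12.202
  mode - wants cross < 0 → take C=(7.4984,-3.9688) (cross=-12.202)
ex = (C−B)/|BC| = (0.7041,-0.7101); ey = (0.7101,0.7041)
P = B + 1.27·ex + 3.22·ey = (7.1589,0.9471)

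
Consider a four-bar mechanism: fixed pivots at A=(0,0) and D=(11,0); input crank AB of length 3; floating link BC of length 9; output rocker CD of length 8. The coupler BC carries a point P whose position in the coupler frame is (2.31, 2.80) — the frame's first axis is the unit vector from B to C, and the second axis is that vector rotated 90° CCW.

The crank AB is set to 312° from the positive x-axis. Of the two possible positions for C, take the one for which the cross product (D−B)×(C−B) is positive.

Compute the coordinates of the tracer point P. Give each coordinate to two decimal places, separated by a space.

A=(0,0), D=(11.00,0)
B = A + 3.00·(cos312°, sin312°) = (2.0074, -2.2294)
|BD| = 9.2648
circle(B,9.00) ∩ circle(D,8.00): a=5.5499, h=7.0851
  candidates: C₊=(5.6893,5.9830) cross=65.643; C₋=(9.0991,-7.7709) cross=-65.643
  mode + wants cross > 0 → take C=(5.6893,5.9830) (cross=65.643)
ex = (C−B)/|BC| = (0.4091,0.9125); ey = (-0.9125,0.4091)
P = B + 2.31·ex + 2.80·ey = (0.3974,1.0239)

0.40 1.02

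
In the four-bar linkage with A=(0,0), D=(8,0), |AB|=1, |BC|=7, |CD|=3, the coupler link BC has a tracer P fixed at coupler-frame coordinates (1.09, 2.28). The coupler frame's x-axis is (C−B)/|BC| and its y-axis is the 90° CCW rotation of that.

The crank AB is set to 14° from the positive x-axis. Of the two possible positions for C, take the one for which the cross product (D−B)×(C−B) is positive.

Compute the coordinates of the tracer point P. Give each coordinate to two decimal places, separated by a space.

1.10 2.77

A=(0,0), D=(8.00,0)
B = A + 1.00·(cos14°, sin14°) = (0.9703, 0.2419)
|BD| = 7.0339
circle(B,7.00) ∩ circle(D,3.00): a=6.3603, h=2.9234
  candidates: C₊=(7.4274,2.9448) cross=20.563; C₋=(7.2263,-2.8985) cross=-20.563
  mode + wants cross > 0 → take C=(7.4274,2.9448) (cross=20.563)
ex = (C−B)/|BC| = (0.9224,0.3861); ey = (-0.3861,0.9224)
P = B + 1.09·ex + 2.28·ey = (1.0954,2.7660)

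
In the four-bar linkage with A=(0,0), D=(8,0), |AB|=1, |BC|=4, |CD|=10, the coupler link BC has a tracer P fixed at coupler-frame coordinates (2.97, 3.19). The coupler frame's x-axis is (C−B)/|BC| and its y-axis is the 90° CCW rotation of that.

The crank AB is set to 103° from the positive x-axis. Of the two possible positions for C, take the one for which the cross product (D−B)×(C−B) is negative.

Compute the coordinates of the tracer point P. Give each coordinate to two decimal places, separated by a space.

A=(0,0), D=(8.00,0)
B = A + 1.00·(cos103°, sin103°) = (-0.2250, 0.9744)
|BD| = 8.2825
circle(B,4.00) ∩ circle(D,10.00): a=-0.9297, h=3.8905
  candidates: C₊=(-0.6905,4.9472) cross=32.223; C₋=(-1.6059,-2.7797) cross=-32.223
  mode - wants cross < 0 → take C=(-1.6059,-2.7797) (cross=-32.223)
ex = (C−B)/|BC| = (-0.3452,-0.9385); ey = (0.9385,-0.3452)
P = B + 2.97·ex + 3.19·ey = (1.7436,-2.9143)

1.74 -2.91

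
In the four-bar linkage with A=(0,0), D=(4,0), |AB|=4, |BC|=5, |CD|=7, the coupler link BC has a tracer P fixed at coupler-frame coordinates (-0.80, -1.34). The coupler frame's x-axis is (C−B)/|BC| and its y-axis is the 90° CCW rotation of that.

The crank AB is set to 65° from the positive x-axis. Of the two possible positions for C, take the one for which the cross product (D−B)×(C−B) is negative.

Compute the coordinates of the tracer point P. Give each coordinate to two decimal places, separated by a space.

1.85 5.18

A=(0,0), D=(4.00,0)
B = A + 4.00·(cos65°, sin65°) = (1.6905, 3.6252)
|BD| = 4.2984
circle(B,5.00) ∩ circle(D,7.00): a=-0.6425, h=4.9585
  candidates: C₊=(5.5272,6.8314) cross=21.314; C₋=(-2.8368,1.5029) cross=-21.314
  mode - wants cross < 0 → take C=(-2.8368,1.5029) (cross=-21.314)
ex = (C−B)/|BC| = (-0.9054,-0.4245); ey = (0.4245,-0.9054)
P = B + -0.80·ex + -1.34·ey = (1.8461,5.1781)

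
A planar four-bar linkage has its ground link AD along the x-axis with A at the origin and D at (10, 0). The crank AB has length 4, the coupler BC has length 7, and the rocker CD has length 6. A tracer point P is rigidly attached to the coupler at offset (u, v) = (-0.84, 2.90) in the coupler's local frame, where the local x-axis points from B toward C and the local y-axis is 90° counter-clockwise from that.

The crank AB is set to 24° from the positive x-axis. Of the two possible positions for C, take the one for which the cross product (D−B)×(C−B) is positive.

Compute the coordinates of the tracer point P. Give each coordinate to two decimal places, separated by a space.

1.21 3.39

A=(0,0), D=(10.00,0)
B = A + 4.00·(cos24°, sin24°) = (3.6542, 1.6269)
|BD| = 6.5511
circle(B,7.00) ∩ circle(D,6.00): a=4.2677, h=5.5486
  candidates: C₊=(9.1662,5.9418) cross=36.349; C₋=(6.4102,-4.8077) cross=-36.349
  mode + wants cross > 0 → take C=(9.1662,5.9418) (cross=36.349)
ex = (C−B)/|BC| = (0.7874,0.6164); ey = (-0.6164,0.7874)
P = B + -0.84·ex + 2.90·ey = (1.2052,3.3927)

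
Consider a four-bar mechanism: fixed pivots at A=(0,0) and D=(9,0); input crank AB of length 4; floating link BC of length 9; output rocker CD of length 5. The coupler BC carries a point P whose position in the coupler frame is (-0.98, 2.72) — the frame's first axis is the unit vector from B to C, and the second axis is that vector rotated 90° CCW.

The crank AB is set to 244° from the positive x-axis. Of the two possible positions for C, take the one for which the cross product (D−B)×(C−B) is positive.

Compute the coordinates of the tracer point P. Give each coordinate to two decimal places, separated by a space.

A=(0,0), D=(9.00,0)
B = A + 4.00·(cos244°, sin244°) = (-1.7535, -3.5952)
|BD| = 11.3386
circle(B,9.00) ∩ circle(D,5.00): a=8.1387, h=3.8420
  candidates: C₊=(4.7471,2.6292) cross=43.563; C₋=(7.1835,-4.6584) cross=-43.563
  mode + wants cross > 0 → take C=(4.7471,2.6292) (cross=43.563)
ex = (C−B)/|BC| = (0.7223,0.6916); ey = (-0.6916,0.7223)
P = B + -0.98·ex + 2.72·ey = (-4.3425,-2.3083)

-4.34 -2.31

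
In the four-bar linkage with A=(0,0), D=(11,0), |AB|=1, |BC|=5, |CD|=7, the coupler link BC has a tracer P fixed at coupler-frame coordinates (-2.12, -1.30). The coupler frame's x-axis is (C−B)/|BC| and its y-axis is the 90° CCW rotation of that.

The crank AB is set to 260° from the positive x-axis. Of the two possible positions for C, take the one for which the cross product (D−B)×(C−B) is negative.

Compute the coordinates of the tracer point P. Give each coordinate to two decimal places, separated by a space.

A=(0,0), D=(11.00,0)
B = A + 1.00·(cos260°, sin260°) = (-0.1736, -0.9848)
|BD| = 11.2170
circle(B,5.00) ∩ circle(D,7.00): a=4.5387, h=2.0977
  candidates: C₊=(4.1633,1.5033) cross=23.530; C₋=(4.5317,-2.6760) cross=-23.530
  mode - wants cross < 0 → take C=(4.5317,-2.6760) (cross=-23.530)
ex = (C−B)/|BC| = (0.9411,-0.3382); ey = (0.3382,0.9411)
P = B + -2.12·ex + -1.30·ey = (-2.6084,-1.4911)

-2.61 -1.49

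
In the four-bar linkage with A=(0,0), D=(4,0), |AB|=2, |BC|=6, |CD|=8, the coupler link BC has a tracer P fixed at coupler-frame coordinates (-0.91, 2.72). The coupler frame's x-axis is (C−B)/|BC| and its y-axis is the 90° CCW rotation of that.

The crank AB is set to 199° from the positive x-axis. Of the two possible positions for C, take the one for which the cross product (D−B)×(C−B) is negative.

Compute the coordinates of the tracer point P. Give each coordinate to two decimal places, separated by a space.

A=(0,0), D=(4.00,0)
B = A + 2.00·(cos199°, sin199°) = (-1.8910, -0.6511)
|BD| = 5.9269
circle(B,6.00) ∩ circle(D,8.00): a=0.6013, h=5.9698
  candidates: C₊=(-1.9492,5.3486) cross=35.382; C₋=(-0.6375,-6.5187) cross=-35.382
  mode - wants cross < 0 → take C=(-0.6375,-6.5187) (cross=-35.382)
ex = (C−B)/|BC| = (0.2089,-0.9779); ey = (0.9779,0.2089)
P = B + -0.91·ex + 2.72·ey = (0.5788,0.8071)

0.58 0.81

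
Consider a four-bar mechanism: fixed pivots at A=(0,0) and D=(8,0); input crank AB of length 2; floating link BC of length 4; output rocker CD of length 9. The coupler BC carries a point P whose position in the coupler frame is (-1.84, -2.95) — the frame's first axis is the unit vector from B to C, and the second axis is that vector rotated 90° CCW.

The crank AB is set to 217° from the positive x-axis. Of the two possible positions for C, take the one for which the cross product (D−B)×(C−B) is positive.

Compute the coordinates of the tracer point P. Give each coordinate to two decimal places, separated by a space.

0.80 -3.72

A=(0,0), D=(8.00,0)
B = A + 2.00·(cos217°, sin217°) = (-1.5973, -1.2036)
|BD| = 9.6725
circle(B,4.00) ∩ circle(D,9.00): a=1.4762, h=3.7177
  candidates: C₊=(-0.5952,2.6688) cross=35.959; C₋=(0.3300,-4.7087) cross=-35.959
  mode + wants cross > 0 → take C=(-0.5952,2.6688) (cross=35.959)
ex = (C−B)/|BC| = (0.2505,0.9681); ey = (-0.9681,0.2505)
P = B + -1.84·ex + -2.95·ey = (0.7977,-3.7240)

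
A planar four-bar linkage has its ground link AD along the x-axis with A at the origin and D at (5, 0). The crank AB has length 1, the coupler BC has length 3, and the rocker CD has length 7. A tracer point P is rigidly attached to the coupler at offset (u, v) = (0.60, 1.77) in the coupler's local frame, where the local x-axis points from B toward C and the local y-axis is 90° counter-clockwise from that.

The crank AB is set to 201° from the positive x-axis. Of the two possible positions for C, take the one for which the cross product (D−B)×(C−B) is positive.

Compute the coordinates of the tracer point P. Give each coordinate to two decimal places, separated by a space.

-2.79 -0.11

A=(0,0), D=(5.00,0)
B = A + 1.00·(cos201°, sin201°) = (-0.9336, -0.3584)
|BD| = 5.9444
circle(B,3.00) ∩ circle(D,7.00): a=-0.3923, h=2.9742
  candidates: C₊=(-1.5045,2.5868) cross=17.680; C₋=(-1.1459,-3.3508) cross=-17.680
  mode + wants cross > 0 → take C=(-1.5045,2.5868) (cross=17.680)
ex = (C−B)/|BC| = (-0.1903,0.9817); ey = (-0.9817,-0.1903)
P = B + 0.60·ex + 1.77·ey = (-2.7854,-0.1062)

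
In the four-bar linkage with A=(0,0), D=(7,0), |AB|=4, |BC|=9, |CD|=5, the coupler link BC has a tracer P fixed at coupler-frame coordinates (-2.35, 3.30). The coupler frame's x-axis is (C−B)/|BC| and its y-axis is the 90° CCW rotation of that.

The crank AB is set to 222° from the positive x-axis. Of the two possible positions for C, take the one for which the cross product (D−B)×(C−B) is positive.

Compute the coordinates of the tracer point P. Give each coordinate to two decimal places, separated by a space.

A=(0,0), D=(7.00,0)
B = A + 4.00·(cos222°, sin222°) = (-2.9726, -2.6765)
|BD| = 10.3255
circle(B,9.00) ∩ circle(D,5.00): a=7.8745, h=4.3580
  candidates: C₊=(3.5031,3.5737) cross=44.999; C₋=(5.7624,-4.8444) cross=-44.999
  mode + wants cross > 0 → take C=(3.5031,3.5737) (cross=44.999)
ex = (C−B)/|BC| = (0.7195,0.6945); ey = (-0.6945,0.7195)
P = B + -2.35·ex + 3.30·ey = (-6.9552,-1.9341)

-6.96 -1.93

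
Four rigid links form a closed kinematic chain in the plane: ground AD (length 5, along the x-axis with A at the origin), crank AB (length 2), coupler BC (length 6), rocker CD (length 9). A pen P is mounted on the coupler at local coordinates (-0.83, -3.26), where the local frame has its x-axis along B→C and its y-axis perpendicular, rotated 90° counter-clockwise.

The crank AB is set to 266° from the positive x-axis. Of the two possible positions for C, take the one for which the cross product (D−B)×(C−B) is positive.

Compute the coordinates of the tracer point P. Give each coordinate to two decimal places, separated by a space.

A=(0,0), D=(5.00,0)
B = A + 2.00·(cos266°, sin266°) = (-0.1395, -1.9951)
|BD| = 5.5132
circle(B,6.00) ∩ circle(D,9.00): a=-1.3245, h=5.8520
  candidates: C₊=(-3.4920,2.9809) cross=32.263; C₋=(0.7435,-7.9298) cross=-32.263
  mode + wants cross > 0 → take C=(-3.4920,2.9809) (cross=32.263)
ex = (C−B)/|BC| = (-0.5588,0.8293); ey = (-0.8293,-0.5588)
P = B + -0.83·ex + -3.26·ey = (3.0279,-0.8620)

3.03 -0.86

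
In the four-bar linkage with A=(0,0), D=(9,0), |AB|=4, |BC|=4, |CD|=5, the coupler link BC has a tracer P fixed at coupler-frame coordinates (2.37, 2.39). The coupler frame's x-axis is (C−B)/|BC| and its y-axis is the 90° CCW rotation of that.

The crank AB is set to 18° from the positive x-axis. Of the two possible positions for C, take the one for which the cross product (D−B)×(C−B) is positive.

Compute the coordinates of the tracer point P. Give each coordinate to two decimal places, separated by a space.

3.53 4.59

A=(0,0), D=(9.00,0)
B = A + 4.00·(cos18°, sin18°) = (3.8042, 1.2361)
|BD| = 5.3408
circle(B,4.00) ∩ circle(D,5.00): a=1.8278, h=3.5580
  candidates: C₊=(6.4059,4.2744) cross=19.002; C₋=(4.7590,-2.6483) cross=-19.002
  mode + wants cross > 0 → take C=(6.4059,4.2744) (cross=19.002)
ex = (C−B)/|BC| = (0.6504,0.7596); ey = (-0.7596,0.6504)
P = B + 2.37·ex + 2.39·ey = (3.5303,4.5908)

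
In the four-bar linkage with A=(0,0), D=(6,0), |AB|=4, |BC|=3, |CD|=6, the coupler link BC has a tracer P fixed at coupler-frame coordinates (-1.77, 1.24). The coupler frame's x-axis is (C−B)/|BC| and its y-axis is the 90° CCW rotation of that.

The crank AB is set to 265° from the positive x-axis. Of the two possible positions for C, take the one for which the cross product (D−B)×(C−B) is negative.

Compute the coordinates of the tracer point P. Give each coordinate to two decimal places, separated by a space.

-1.67 -2.27

A=(0,0), D=(6.00,0)
B = A + 4.00·(cos265°, sin265°) = (-0.3486, -3.9848)
|BD| = 7.4956
circle(B,3.00) ∩ circle(D,6.00): a=1.9467, h=2.2826
  candidates: C₊=(0.0867,-1.0165) cross=17.109; C₋=(2.5137,-4.8832) cross=-17.109
  mode - wants cross < 0 → take C=(2.5137,-4.8832) (cross=-17.109)
ex = (C−B)/|BC| = (0.9541,-0.2995); ey = (0.2995,0.9541)
P = B + -1.77·ex + 1.24·ey = (-1.6660,-2.2716)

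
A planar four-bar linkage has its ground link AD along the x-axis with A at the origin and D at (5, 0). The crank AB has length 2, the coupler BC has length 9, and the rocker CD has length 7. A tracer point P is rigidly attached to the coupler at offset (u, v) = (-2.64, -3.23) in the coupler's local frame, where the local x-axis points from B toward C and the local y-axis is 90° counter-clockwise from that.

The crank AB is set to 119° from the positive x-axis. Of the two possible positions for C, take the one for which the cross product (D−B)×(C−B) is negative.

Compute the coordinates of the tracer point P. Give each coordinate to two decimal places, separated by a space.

-4.97 2.93

A=(0,0), D=(5.00,0)
B = A + 2.00·(cos119°, sin119°) = (-0.9696, 1.7492)
|BD| = 6.2206
circle(B,9.00) ∩ circle(D,7.00): a=5.6824, h=6.9793
  candidates: C₊=(6.4461,6.8490) cross=43.415; C₋=(2.5209,-6.5463) cross=-43.415
  mode - wants cross < 0 → take C=(2.5209,-6.5463) (cross=-43.415)
ex = (C−B)/|BC| = (0.3878,-0.9217); ey = (0.9217,0.3878)
P = B + -2.64·ex + -3.23·ey = (-4.9707,2.9299)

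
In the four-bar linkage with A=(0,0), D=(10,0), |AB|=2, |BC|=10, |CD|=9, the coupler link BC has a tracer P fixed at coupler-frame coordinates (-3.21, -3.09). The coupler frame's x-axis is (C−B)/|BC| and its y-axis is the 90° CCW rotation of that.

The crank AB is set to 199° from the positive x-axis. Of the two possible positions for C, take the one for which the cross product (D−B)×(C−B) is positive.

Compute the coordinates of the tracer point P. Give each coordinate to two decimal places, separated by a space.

A=(0,0), D=(10.00,0)
B = A + 2.00·(cos199°, sin199°) = (-1.8910, -0.6511)
|BD| = 11.9089
circle(B,10.00) ∩ circle(D,9.00): a=6.7522, h=7.3762
  candidates: C₊=(4.4477,7.0832) cross=87.842; C₋=(5.2543,-7.6471) cross=-87.842
  mode + wants cross > 0 → take C=(4.4477,7.0832) (cross=87.842)
ex = (C−B)/|BC| = (0.6339,0.7734); ey = (-0.7734,0.6339)
P = B + -3.21·ex + -3.09·ey = (-1.5359,-5.0925)

-1.54 -5.09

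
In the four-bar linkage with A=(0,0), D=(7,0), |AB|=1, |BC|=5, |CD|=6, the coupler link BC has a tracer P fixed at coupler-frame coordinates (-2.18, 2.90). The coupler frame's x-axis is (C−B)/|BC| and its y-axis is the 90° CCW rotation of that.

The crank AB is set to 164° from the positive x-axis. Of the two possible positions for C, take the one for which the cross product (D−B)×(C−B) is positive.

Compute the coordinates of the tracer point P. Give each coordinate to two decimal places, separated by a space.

A=(0,0), D=(7.00,0)
B = A + 1.00·(cos164°, sin164°) = (-0.9613, 0.2756)
|BD| = 7.9660
circle(B,5.00) ∩ circle(D,6.00): a=3.2926, h=3.7628
  candidates: C₊=(2.4596,3.9223) cross=29.975; C₋=(2.1992,-3.5989) cross=-29.975
  mode + wants cross > 0 → take C=(2.4596,3.9223) (cross=29.975)
ex = (C−B)/|BC| = (0.6842,0.7293); ey = (-0.7293,0.6842)
P = B + -2.18·ex + 2.90·ey = (-4.5678,0.6698)

-4.57 0.67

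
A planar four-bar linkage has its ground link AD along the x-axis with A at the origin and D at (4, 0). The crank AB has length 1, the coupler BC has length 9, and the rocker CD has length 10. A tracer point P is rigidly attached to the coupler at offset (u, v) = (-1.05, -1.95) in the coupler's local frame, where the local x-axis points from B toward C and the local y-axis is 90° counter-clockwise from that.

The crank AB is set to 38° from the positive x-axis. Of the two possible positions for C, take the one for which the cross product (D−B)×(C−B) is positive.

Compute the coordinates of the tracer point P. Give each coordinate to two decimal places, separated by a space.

A=(0,0), D=(4.00,0)
B = A + 1.00·(cos38°, sin38°) = (0.7880, 0.6157)
|BD| = 3.2705
circle(B,9.00) ∩ circle(D,10.00): a=-1.2696, h=8.9100
  candidates: C₊=(1.2185,9.6054) cross=29.140; C₋=(-2.1362,-7.8961) cross=-29.140
  mode + wants cross > 0 → take C=(1.2185,9.6054) (cross=29.140)
ex = (C−B)/|BC| = (0.0478,0.9989); ey = (-0.9989,0.0478)
P = B + -1.05·ex + -1.95·ey = (2.6856,-0.5264)

2.69 -0.53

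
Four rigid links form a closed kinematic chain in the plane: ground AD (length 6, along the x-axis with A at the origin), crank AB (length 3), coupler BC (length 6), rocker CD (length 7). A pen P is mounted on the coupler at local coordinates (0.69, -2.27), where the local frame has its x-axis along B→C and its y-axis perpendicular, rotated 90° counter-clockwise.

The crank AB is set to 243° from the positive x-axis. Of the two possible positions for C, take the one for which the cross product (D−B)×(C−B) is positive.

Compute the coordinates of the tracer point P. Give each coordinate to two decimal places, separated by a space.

1.00 -2.43

A=(0,0), D=(6.00,0)
B = A + 3.00·(cos243°, sin243°) = (-1.3620, -2.6730)
|BD| = 7.8322
circle(B,6.00) ∩ circle(D,7.00): a=3.0862, h=5.1454
  candidates: C₊=(-0.2171,3.2167) cross=40.300; C₋=(3.2950,-6.4562) cross=-40.300
  mode + wants cross > 0 → take C=(-0.2171,3.2167) (cross=40.300)
ex = (C−B)/|BC| = (0.1908,0.9816); ey = (-0.9816,0.1908)
P = B + 0.69·ex + -2.27·ey = (0.9980,-2.4288)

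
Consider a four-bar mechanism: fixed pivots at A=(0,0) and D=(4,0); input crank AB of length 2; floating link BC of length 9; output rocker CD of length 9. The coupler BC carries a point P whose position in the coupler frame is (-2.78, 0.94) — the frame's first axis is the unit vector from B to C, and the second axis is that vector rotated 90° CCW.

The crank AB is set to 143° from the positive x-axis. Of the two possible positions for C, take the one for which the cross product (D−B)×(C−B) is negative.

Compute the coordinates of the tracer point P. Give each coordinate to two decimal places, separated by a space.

A=(0,0), D=(4.00,0)
B = A + 2.00·(cos143°, sin143°) = (-1.5973, 1.2036)
|BD| = 5.7252
circle(B,9.00) ∩ circle(D,9.00): a=2.8626, h=8.5326
  candidates: C₊=(2.9952,8.9437) cross=48.851; C₋=(-0.5925,-7.7401) cross=-48.851
  mode - wants cross < 0 → take C=(-0.5925,-7.7401) (cross=-48.851)
ex = (C−B)/|BC| = (0.1116,-0.9937); ey = (0.9937,0.1116)
P = B + -2.78·ex + 0.94·ey = (-0.9735,4.0712)

-0.97 4.07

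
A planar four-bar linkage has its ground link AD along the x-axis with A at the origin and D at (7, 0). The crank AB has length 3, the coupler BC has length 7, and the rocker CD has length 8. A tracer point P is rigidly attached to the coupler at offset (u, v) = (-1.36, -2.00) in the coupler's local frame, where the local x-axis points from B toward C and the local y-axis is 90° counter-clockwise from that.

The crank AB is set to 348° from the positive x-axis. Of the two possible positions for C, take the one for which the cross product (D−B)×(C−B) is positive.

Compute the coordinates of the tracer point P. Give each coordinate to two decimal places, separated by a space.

A=(0,0), D=(7.00,0)
B = A + 3.00·(cos348°, sin348°) = (2.9344, -0.6237)
|BD| = 4.1131
circle(B,7.00) ∩ circle(D,8.00): a=0.2331, h=6.9961
  candidates: C₊=(2.1040,6.3268) cross=28.776; C₋=(4.2258,-7.5036) cross=-28.776
  mode + wants cross > 0 → take C=(2.1040,6.3268) (cross=28.776)
ex = (C−B)/|BC| = (-0.1186,0.9929); ey = (-0.9929,-0.1186)
P = B + -1.36·ex + -2.00·ey = (5.0817,-1.7368)

5.08 -1.74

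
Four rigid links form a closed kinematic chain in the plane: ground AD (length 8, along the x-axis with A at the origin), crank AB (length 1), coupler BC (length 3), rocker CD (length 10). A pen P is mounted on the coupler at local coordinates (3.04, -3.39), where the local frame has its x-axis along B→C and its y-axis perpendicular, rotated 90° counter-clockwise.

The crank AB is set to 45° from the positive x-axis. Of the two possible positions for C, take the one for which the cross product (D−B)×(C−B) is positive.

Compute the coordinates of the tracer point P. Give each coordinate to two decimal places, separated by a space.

A=(0,0), D=(8.00,0)
B = A + 1.00·(cos45°, sin45°) = (0.7071, 0.7071)
|BD| = 7.3271
circle(B,3.00) ∩ circle(D,10.00): a=-2.5463, h=1.5863
  candidates: C₊=(-1.6742,2.5318) cross=11.623; C₋=(-1.9804,-0.6261) cross=-11.623
  mode + wants cross > 0 → take C=(-1.6742,2.5318) (cross=11.623)
ex = (C−B)/|BC| = (-0.7938,0.6082); ey = (-0.6082,-0.7938)
P = B + 3.04·ex + -3.39·ey = (0.3559,5.2470)

0.36 5.25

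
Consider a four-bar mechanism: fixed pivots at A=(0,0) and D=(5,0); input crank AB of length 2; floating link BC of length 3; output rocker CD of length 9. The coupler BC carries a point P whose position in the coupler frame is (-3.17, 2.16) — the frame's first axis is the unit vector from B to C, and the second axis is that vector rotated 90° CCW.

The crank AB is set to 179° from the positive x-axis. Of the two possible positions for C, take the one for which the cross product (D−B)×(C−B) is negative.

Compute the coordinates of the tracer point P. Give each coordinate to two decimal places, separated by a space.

A=(0,0), D=(5.00,0)
B = A + 2.00·(cos179°, sin179°) = (-1.9997, 0.0349)
|BD| = 6.9998
circle(B,3.00) ∩ circle(D,9.00): a=-1.6431, h=2.5100
  candidates: C₊=(-3.6303,2.5531) cross=17.570; C₋=(-3.6553,-2.4669) cross=-17.570
  mode - wants cross < 0 → take C=(-3.6553,-2.4669) (cross=-17.570)
ex = (C−B)/|BC| = (-0.5519,-0.8339); ey = (0.8339,-0.5519)
P = B + -3.17·ex + 2.16·ey = (1.5510,1.4864)

1.55 1.49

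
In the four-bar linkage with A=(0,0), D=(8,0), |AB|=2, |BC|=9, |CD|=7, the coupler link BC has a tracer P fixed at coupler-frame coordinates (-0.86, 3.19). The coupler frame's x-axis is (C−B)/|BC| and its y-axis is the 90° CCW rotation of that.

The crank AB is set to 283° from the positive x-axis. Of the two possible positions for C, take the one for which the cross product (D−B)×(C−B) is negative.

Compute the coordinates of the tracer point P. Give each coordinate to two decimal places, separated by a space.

A=(0,0), D=(8.00,0)
B = A + 2.00·(cos283°, sin283°) = (0.4499, -1.9487)
|BD| = 7.7975
circle(B,9.00) ∩ circle(D,7.00): a=5.9507, h=6.7520
  candidates: C₊=(4.5243,6.0762) cross=52.649; C₋=(7.8992,-6.9993) cross=-52.649
  mode - wants cross < 0 → take C=(7.8992,-6.9993) (cross=-52.649)
ex = (C−B)/|BC| = (0.8277,-0.5612); ey = (0.5612,0.8277)
P = B + -0.86·ex + 3.19·ey = (1.5282,1.1742)

1.53 1.17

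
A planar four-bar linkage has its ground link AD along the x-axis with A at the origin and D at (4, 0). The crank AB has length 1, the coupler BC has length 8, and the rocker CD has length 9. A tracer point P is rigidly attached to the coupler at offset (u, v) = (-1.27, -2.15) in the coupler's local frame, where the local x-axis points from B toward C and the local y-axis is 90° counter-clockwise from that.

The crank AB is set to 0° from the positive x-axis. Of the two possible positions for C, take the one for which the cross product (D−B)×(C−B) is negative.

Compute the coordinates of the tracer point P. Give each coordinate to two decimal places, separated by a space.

-0.91 1.61

A=(0,0), D=(4.00,0)
B = A + 1.00·(cos0°, sin0°) = (1.0000, 0.0000)
|BD| = 3.0000
circle(B,8.00) ∩ circle(D,9.00): a=-1.3333, h=7.8881
  candidates: C₊=(-0.3333,7.8881) cross=23.664; C₋=(-0.3333,-7.8881) cross=-23.664
  mode - wants cross < 0 → take C=(-0.3333,-7.8881) (cross=-23.664)
ex = (C−B)/|BC| = (-0.1667,-0.9860); ey = (0.9860,-0.1667)
P = B + -1.27·ex + -2.15·ey = (-0.9083,1.6106)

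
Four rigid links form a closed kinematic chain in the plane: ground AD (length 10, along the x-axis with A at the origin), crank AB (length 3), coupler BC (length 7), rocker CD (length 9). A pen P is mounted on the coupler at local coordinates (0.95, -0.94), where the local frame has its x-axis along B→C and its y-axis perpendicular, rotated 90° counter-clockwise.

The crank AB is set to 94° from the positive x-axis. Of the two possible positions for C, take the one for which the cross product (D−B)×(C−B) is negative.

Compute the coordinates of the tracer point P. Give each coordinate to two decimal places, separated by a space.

A=(0,0), D=(10.00,0)
B = A + 3.00·(cos94°, sin94°) = (-0.2093, 2.9927)
|BD| = 10.6389
circle(B,7.00) ∩ circle(D,9.00): a=3.8155, h=5.8687
  candidates: C₊=(5.1030,7.5511) cross=62.437; C₋=(1.8013,-3.7123) cross=-62.437
  mode - wants cross < 0 → take C=(1.8013,-3.7123) (cross=-62.437)
ex = (C−B)/|BC| = (0.2872,-0.9579); ey = (0.9579,0.2872)
P = B + 0.95·ex + -0.94·ey = (-0.8368,1.8127)

-0.84 1.81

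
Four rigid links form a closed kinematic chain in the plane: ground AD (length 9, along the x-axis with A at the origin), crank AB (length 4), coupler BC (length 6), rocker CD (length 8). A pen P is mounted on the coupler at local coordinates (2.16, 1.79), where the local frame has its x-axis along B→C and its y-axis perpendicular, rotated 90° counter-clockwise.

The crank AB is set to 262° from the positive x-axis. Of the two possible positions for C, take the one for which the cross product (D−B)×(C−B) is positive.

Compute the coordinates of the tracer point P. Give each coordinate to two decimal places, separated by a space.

A=(0,0), D=(9.00,0)
B = A + 4.00·(cos262°, sin262°) = (-0.5567, -3.9611)
|BD| = 10.3451
circle(B,6.00) ∩ circle(D,8.00): a=3.8192, h=4.6275
  candidates: C₊=(1.1997,1.7761) cross=47.871; C₋=(4.7433,-6.7735) cross=-47.871
  mode + wants cross > 0 → take C=(1.1997,1.7761) (cross=47.871)
ex = (C−B)/|BC| = (0.2927,0.9562); ey = (-0.9562,0.2927)
P = B + 2.16·ex + 1.79·ey = (-1.6360,-1.3717)

-1.64 -1.37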